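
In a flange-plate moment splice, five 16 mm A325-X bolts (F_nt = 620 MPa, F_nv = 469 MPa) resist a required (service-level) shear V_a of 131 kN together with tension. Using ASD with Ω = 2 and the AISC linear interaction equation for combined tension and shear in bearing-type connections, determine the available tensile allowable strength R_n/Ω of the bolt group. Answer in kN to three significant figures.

A_b = π·16²/4 = 201.1 mm²; f_rv = 131 × 1000 / (5 × 201.1) = 130.3 MPa.
F'_nt = 1.3 F_nt − (Ω F_nt / F_nv) f_rv = 1.3·620 − (2·620/469)·130.3 = 461.5 MPa, capped at F_nt → F'_nt = 461.5 MPa.
R_n = F'_nt · A_b · n = 461.5 × 201.1 × 5 / 1000 = 463.9 kN.
Allowable strength R_n/Ω = 463.9 / 2 = 232 kN.

232 kN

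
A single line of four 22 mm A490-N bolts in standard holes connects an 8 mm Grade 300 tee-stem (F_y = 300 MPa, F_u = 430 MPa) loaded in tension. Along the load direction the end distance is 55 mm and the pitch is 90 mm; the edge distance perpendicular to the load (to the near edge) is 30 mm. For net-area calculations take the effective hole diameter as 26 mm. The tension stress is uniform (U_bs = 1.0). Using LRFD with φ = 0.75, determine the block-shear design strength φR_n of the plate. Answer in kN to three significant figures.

Shear plane L_v = 55 + 3·90 = 325 mm; A_gv = 325 × 8 = 2600 mm².
A_nv = (325 − 3.5·26) × 8 = 1872 mm².
A_nt = (30 − 0.5·26) × 8 = 136 mm².
0.6 F_u A_nv = 483 kN; 0.6 F_y A_gv = 468 kN → shear yielding governs the shear term.
R_n = 468 + 1.0 × 430 × 136 / 1000 = 526.5 kN.
Design strength φR_n = 0.75 × 526.5 = 395 kN.

395 kN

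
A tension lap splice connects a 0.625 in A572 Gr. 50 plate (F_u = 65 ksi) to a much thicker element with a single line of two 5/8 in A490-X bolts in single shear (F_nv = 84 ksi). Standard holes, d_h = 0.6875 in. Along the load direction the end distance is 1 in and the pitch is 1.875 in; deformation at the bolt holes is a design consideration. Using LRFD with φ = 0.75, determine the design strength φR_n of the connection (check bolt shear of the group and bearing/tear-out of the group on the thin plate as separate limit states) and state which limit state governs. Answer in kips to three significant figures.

38.7 kips (bolt shear governs)

Bolt shear: A_b = π·0.625²/4 = 0.3068 in²; R_n = 84 × 0.3068 × 2 × 1 = 51.54 kips → 0.75 × 51.54 = 38.7 kips.
Bearing (1.2 l_c t F_u ≤ 2.4 d t F_u): upper limit = 2.4·0.625·0.625·65 = 60.94 kips.
  Edge l_c = 1 − 0.6875/2 = 0.6562 → r_n = 31.99 kips; interior l_c = 1.875 − 0.6875 = 1.188 → r_n = 57.89 kips.
  R_n,bearing = 1·31.99 + 1·57.89 = 89.88 kips → 0.75 × 89.88 = 67.4 kips.
Bolt shear governs: 38.7 kips.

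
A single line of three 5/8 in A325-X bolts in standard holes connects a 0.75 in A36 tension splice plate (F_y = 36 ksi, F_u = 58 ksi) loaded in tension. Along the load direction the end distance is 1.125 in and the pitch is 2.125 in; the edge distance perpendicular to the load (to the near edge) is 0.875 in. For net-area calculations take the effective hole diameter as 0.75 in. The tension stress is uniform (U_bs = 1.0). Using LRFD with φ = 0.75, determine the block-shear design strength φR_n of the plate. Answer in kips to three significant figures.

Shear plane L_v = 1.125 + 2·2.125 = 5.375 in; A_gv = 5.375 × 0.75 = 4.031 in².
A_nv = (5.375 − 2.5·0.75) × 0.75 = 2.625 in².
A_nt = (0.875 − 0.5·0.75) × 0.75 = 0.375 in².
0.6 F_u A_nv = 91.35 kips; 0.6 F_y A_gv = 87.07 kips → shear yielding governs the shear term.
R_n = 87.07 + 1.0 × 58 × 0.375 = 108.8 kips.
Design strength φR_n = 0.75 × 108.8 = 81.6 kips.

81.6 kips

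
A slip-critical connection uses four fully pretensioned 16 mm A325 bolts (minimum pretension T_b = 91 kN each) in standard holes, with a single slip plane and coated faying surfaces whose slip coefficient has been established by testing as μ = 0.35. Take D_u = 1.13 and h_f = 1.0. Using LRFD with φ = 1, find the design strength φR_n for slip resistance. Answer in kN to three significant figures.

R_n = μ · D_u · h_f · T_b · n_s · n_b = 0.35 × 1.13 × 1.0 × 91 × 1 × 4 = 144 kN.
Design strength φR_n = 1 × 144 = 144 kN.

144 kN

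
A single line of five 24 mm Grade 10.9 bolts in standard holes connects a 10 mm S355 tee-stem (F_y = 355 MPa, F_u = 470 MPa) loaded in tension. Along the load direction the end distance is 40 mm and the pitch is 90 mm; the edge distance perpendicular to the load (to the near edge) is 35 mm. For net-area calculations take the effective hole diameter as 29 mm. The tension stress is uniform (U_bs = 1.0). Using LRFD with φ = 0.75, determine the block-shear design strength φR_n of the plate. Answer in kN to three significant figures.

642 kN

Shear plane L_v = 40 + 4·90 = 400 mm; A_gv = 400 × 10 = 4000 mm².
A_nv = (400 − 4.5·29) × 10 = 2695 mm².
A_nt = (35 − 0.5·29) × 10 = 205 mm².
0.6 F_u A_nv = 760 kN; 0.6 F_y A_gv = 852 kN → shear rupture governs the shear term.
R_n = 760 + 1.0 × 470 × 205 / 1000 = 856.3 kN.
Design strength φR_n = 0.75 × 856.3 = 642 kN.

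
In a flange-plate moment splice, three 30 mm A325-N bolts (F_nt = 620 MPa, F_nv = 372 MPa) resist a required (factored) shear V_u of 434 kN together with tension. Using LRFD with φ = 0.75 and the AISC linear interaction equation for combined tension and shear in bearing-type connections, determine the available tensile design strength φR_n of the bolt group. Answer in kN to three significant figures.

A_b = π·30²/4 = 706.9 mm²; f_rv = 434 × 1000 / (3 × 706.9) = 204.7 MPa.
F'_nt = 1.3 F_nt − (F_nt / φF_nv) f_rv = 1.3·620 − (620/(0.75·372))·204.7 = 351.2 MPa, capped at F_nt → F'_nt = 351.2 MPa.
R_n = F'_nt · A_b · n = 351.2 × 706.9 × 3 / 1000 = 744.7 kN.
Design strength φR_n = 0.75 × 744.7 = 559 kN.

559 kN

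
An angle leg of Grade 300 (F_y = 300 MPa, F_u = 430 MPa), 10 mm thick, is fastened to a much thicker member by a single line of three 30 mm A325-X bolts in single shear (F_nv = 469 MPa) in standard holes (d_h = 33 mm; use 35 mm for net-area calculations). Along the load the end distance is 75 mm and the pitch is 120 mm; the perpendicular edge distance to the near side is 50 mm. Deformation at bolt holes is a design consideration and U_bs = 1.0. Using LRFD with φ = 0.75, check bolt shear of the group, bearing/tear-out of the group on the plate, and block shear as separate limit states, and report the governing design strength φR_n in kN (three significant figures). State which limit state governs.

Bolt shear: A_b = π·30²/4 = 706.9 mm²; R_n = 469 × 706.9 × 3 × 1 / 1000 = 994.5 kN → 0.75 × 994.5 = 746 kN.
Bearing: edge l_c = 58.5, r_n = 301.9 kN; interior l_c = 87, r_n = 309.6 kN; R_n = 301.9 + 2·309.6 = 921.1 kN → 691 kN.
Block shear: A_gv = 3150, A_nv = 2275, A_nt = 325 mm²; R_n = min(0.6F_uA_nv, 0.6F_yA_gv) + U_bs·F_u·A_nt = 706.8 kN → 530 kN.
Block shear governs: 530 kN.

530 kN (block shear governs)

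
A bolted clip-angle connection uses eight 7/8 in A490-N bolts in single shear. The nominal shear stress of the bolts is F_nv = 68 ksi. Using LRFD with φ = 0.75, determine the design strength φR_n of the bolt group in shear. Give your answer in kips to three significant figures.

A_b = π × 0.875² / 4 = 0.6013 in².
R_n = F_nv · A_b · n · n_s = 68 × 0.6013 × 8 × 1 = 327.1 kips.
Design strength φR_n = 0.75 × 327.1 = 245 kips.

245 kips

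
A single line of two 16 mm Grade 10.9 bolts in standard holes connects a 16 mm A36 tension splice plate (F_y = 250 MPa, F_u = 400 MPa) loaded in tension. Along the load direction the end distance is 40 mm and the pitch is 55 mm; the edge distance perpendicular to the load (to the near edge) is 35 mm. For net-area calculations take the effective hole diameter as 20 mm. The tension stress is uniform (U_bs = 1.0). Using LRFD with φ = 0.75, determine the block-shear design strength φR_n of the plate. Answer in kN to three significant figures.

291 kN

Shear plane L_v = 40 + 1·55 = 95 mm; A_gv = 95 × 16 = 1520 mm².
A_nv = (95 − 1.5·20) × 16 = 1040 mm².
A_nt = (35 − 0.5·20) × 16 = 400 mm².
0.6 F_u A_nv = 249.6 kN; 0.6 F_y A_gv = 228 kN → shear yielding governs the shear term.
R_n = 228 + 1.0 × 400 × 400 / 1000 = 388 kN.
Design strength φR_n = 0.75 × 388 = 291 kN.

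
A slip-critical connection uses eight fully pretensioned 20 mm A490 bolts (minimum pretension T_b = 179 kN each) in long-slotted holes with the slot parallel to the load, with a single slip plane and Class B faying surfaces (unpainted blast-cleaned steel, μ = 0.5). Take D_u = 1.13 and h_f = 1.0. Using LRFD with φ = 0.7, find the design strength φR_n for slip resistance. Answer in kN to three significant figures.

R_n = μ · D_u · h_f · T_b · n_s · n_b = 0.5 × 1.13 × 1.0 × 179 × 1 × 8 = 809.1 kN.
Design strength φR_n = 0.7 × 809.1 = 566 kN.

566 kN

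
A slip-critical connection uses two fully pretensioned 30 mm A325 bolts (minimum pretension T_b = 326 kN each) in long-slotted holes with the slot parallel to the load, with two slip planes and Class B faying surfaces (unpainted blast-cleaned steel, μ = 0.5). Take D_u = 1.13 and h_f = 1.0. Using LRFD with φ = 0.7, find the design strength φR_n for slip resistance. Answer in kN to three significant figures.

516 kN

R_n = μ · D_u · h_f · T_b · n_s · n_b = 0.5 × 1.13 × 1.0 × 326 × 2 × 2 = 736.8 kN.
Design strength φR_n = 0.7 × 736.8 = 516 kN.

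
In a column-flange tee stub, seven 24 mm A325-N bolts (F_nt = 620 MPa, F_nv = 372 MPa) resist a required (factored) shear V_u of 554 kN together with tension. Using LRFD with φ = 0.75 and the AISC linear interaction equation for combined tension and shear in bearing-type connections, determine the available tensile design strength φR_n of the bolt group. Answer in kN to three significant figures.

A_b = π·24²/4 = 452.4 mm²; f_rv = 554 × 1000 / (7 × 452.4) = 174.9 MPa.
F'_nt = 1.3 F_nt − (F_nt / φF_nv) f_rv = 1.3·620 − (620/(0.75·372))·174.9 = 417.2 MPa, capped at F_nt → F'_nt = 417.2 MPa.
R_n = F'_nt · A_b · n = 417.2 × 452.4 × 7 / 1000 = 1321 kN.
Design strength φR_n = 0.75 × 1321 = 991 kN.

991 kN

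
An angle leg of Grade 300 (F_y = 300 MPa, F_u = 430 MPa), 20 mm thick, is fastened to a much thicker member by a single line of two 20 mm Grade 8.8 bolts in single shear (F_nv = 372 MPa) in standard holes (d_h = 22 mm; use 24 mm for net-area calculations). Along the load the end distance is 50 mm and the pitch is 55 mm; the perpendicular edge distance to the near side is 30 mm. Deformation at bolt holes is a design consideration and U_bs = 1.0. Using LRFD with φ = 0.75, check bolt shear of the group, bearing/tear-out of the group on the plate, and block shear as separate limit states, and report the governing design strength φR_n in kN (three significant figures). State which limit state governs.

175 kN (bolt shear governs)

Bolt shear: A_b = π·20²/4 = 314.2 mm²; R_n = 372 × 314.2 × 2 × 1 / 1000 = 233.7 kN → 0.75 × 233.7 = 175 kN.
Bearing: edge l_c = 39, r_n = 402.5 kN; interior l_c = 33, r_n = 340.6 kN; R_n = 402.5 + 1·340.6 = 743 kN → 557 kN.
Block shear: A_gv = 2100, A_nv = 1380, A_nt = 360 mm²; R_n = min(0.6F_uA_nv, 0.6F_yA_gv) + U_bs·F_u·A_nt = 510.8 kN → 383 kN.
Bolt shear governs: 175 kN.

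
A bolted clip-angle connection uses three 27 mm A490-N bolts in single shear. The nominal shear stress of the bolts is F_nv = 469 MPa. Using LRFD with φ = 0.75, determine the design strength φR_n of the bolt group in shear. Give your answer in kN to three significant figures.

A_b = π × 27² / 4 = 572.6 mm².
R_n = F_nv · A_b · n · n_s = 469 × 572.6 × 3 × 1 / 1000 = 805.6 kN.
Design strength φR_n = 0.75 × 805.6 = 604 kN.

604 kN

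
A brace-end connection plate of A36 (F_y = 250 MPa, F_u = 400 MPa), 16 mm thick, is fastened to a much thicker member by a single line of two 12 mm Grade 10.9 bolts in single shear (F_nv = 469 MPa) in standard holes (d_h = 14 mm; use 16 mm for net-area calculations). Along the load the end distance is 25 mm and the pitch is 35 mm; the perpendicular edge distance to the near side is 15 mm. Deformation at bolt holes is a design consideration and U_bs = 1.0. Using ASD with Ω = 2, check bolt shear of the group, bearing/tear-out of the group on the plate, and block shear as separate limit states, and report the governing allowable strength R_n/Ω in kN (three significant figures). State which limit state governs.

Bolt shear: A_b = π·12²/4 = 113.1 mm²; R_n = 469 × 113.1 × 2 × 1 / 1000 = 106.1 kN → 106.1 / 2 = 53 kN.
Bearing: edge l_c = 18, r_n = 138.2 kN; interior l_c = 21, r_n = 161.3 kN; R_n = 138.2 + 1·161.3 = 299.5 kN → 150 kN.
Block shear: A_gv = 960, A_nv = 576, A_nt = 112 mm²; R_n = min(0.6F_uA_nv, 0.6F_yA_gv) + U_bs·F_u·A_nt = 183 kN → 91.5 kN.
Bolt shear governs: 53 kN.

53 kN (bolt shear governs)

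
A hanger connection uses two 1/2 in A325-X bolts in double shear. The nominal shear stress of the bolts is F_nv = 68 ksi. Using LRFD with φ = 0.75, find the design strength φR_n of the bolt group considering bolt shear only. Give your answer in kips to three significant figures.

A_b = π × 0.5² / 4 = 0.1963 in².
R_n = F_nv · A_b · n · n_s = 68 × 0.1963 × 2 × 2 = 53.41 kips.
Design strength φR_n = 0.75 × 53.41 = 40.1 kips.

40.1 kips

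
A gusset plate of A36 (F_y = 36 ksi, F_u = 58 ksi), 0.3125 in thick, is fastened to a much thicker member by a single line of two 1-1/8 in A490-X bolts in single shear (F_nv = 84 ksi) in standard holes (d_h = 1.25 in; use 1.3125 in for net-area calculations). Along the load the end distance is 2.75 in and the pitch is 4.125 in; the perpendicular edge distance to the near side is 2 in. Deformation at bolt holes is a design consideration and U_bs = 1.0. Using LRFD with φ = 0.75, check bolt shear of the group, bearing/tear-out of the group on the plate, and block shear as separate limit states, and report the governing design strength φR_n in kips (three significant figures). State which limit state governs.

Bolt shear: A_b = π·1.125²/4 = 0.994 in²; R_n = 84 × 0.994 × 2 × 1 = 167 kips → 0.75 × 167 = 125 kips.
Bearing: edge l_c = 2.125, r_n = 46.22 kips; interior l_c = 2.875, r_n = 48.94 kips; R_n = 46.22 + 1·48.94 = 95.16 kips → 71.4 kips.
Block shear: A_gv = 2.148, A_nv = 1.533, A_nt = 0.4199 in²; R_n = min(0.6F_uA_nv, 0.6F_yA_gv) + U_bs·F_u·A_nt = 70.76 kips → 53.1 kips.
Block shear governs: 53.1 kips.

53.1 kips (block shear governs)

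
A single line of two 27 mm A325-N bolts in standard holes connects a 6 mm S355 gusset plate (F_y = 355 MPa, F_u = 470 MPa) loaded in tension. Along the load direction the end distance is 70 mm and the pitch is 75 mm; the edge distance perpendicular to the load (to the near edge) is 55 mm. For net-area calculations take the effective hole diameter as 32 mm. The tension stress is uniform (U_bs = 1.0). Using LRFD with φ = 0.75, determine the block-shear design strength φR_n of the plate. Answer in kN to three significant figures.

206 kN

Shear plane L_v = 70 + 1·75 = 145 mm; A_gv = 145 × 6 = 870 mm².
A_nv = (145 − 1.5·32) × 6 = 582 mm².
A_nt = (55 − 0.5·32) × 6 = 234 mm².
0.6 F_u A_nv = 164.1 kN; 0.6 F_y A_gv = 185.3 kN → shear rupture governs the shear term.
R_n = 164.1 + 1.0 × 470 × 234 / 1000 = 274.1 kN.
Design strength φR_n = 0.75 × 274.1 = 206 kN.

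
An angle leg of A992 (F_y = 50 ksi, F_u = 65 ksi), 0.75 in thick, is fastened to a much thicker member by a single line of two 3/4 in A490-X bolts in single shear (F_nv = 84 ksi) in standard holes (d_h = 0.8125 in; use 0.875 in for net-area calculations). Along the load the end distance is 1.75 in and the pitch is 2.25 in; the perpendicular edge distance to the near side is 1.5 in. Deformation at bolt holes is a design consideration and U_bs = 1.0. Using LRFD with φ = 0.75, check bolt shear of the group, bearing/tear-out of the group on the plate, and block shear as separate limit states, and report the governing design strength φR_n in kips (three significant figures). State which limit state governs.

55.7 kips (bolt shear governs)

Bolt shear: A_b = π·0.75²/4 = 0.4418 in²; R_n = 84 × 0.4418 × 2 × 1 = 74.22 kips → 0.75 × 74.22 = 55.7 kips.
Bearing: edge l_c = 1.344, r_n = 78.61 kips; interior l_c = 1.438, r_n = 84.09 kips; R_n = 78.61 + 1·84.09 = 162.7 kips → 122 kips.
Block shear: A_gv = 3, A_nv = 2.016, A_nt = 0.7969 in²; R_n = min(0.6F_uA_nv, 0.6F_yA_gv) + U_bs·F_u·A_nt = 130.4 kips → 97.8 kips.
Bolt shear governs: 55.7 kips.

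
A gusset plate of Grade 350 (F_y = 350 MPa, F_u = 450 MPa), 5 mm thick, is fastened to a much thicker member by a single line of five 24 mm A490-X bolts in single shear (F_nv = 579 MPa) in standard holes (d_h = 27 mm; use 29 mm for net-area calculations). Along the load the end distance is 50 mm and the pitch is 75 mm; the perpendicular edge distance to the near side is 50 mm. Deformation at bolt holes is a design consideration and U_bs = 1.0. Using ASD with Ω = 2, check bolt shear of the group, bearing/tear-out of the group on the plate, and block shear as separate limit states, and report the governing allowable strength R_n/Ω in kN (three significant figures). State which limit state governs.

Bolt shear: A_b = π·24²/4 = 452.4 mm²; R_n = 579 × 452.4 × 5 × 1 / 1000 = 1310 kN → 1310 / 2 = 655 kN.
Bearing: edge l_c = 36.5, r_n = 98.55 kN; interior l_c = 48, r_n = 129.6 kN; R_n = 98.55 + 4·129.6 = 616.9 kN → 308 kN.
Block shear: A_gv = 1750, A_nv = 1098, A_nt = 177.5 mm²; R_n = min(0.6F_uA_nv, 0.6F_yA_gv) + U_bs·F_u·A_nt = 376.2 kN → 188 kN.
Block shear governs: 188 kN.

188 kN (block shear governs)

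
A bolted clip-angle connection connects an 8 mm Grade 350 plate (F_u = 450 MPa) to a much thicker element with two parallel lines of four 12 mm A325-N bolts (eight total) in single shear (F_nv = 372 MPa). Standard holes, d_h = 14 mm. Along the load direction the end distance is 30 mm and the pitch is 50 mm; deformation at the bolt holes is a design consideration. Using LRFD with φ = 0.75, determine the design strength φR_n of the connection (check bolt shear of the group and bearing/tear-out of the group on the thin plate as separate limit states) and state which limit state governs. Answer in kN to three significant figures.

252 kN (bolt shear governs)

Bolt shear: A_b = π·12²/4 = 113.1 mm²; R_n = 372 × 113.1 × 8 × 1 / 1000 = 336.6 kN → 0.75 × 336.6 = 252 kN.
Bearing (1.2 l_c t F_u ≤ 2.4 d t F_u): upper limit = 2.4·12·8·450 / 1000 = 103.7 kN.
  Edge l_c = 30 − 14/2 = 23 → r_n = 99.36 kN; interior l_c = 50 − 14 = 36 → r_n = 103.7 kN.
  R_n,bearing = 2·99.36 + 6·103.7 = 820.8 kN → 0.75 × 820.8 = 616 kN.
Bolt shear governs: 252 kN.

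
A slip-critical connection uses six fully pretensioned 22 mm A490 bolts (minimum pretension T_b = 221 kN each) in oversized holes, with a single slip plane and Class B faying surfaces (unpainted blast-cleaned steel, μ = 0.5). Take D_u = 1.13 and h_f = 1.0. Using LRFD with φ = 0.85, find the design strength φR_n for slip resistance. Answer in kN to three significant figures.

637 kN

R_n = μ · D_u · h_f · T_b · n_s · n_b = 0.5 × 1.13 × 1.0 × 221 × 1 × 6 = 749.2 kN.
Design strength φR_n = 0.85 × 749.2 = 637 kN.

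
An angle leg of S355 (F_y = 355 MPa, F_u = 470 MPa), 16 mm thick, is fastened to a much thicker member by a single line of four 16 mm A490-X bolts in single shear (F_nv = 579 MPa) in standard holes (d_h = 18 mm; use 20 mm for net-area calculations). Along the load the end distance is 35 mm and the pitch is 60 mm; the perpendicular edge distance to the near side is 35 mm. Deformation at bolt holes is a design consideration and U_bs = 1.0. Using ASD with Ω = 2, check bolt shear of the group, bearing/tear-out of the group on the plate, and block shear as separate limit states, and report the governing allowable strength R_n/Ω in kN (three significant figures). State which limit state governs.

Bolt shear: A_b = π·16²/4 = 201.1 mm²; R_n = 579 × 201.1 × 4 × 1 / 1000 = 465.7 kN → 465.7 / 2 = 233 kN.
Bearing: edge l_c = 26, r_n = 234.6 kN; interior l_c = 42, r_n = 288.8 kN; R_n = 234.6 + 3·288.8 = 1101 kN → 550 kN.
Block shear: A_gv = 3440, A_nv = 2320, A_nt = 400 mm²; R_n = min(0.6F_uA_nv, 0.6F_yA_gv) + U_bs·F_u·A_nt = 842.2 kN → 421 kN.
Bolt shear governs: 233 kN.

233 kN (bolt shear governs)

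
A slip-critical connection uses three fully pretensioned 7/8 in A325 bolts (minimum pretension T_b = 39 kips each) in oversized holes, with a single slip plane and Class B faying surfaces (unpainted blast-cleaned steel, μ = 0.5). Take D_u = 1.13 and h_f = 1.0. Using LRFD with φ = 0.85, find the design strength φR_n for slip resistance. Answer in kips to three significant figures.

R_n = μ · D_u · h_f · T_b · n_s · n_b = 0.5 × 1.13 × 1.0 × 39 × 1 × 3 = 66.1 kips.
Design strength φR_n = 0.85 × 66.1 = 56.2 kips.

56.2 kips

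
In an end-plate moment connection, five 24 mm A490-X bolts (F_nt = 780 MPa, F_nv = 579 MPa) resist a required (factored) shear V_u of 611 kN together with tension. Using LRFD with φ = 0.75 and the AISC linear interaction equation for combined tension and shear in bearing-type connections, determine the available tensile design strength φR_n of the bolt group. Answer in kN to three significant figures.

897 kN

A_b = π·24²/4 = 452.4 mm²; f_rv = 611 × 1000 / (5 × 452.4) = 270.1 MPa.
F'_nt = 1.3 F_nt − (F_nt / φF_nv) f_rv = 1.3·780 − (780/(0.75·579))·270.1 = 528.8 MPa, capped at F_nt → F'_nt = 528.8 MPa.
R_n = F'_nt · A_b · n = 528.8 × 452.4 × 5 / 1000 = 1196 kN.
Design strength φR_n = 0.75 × 1196 = 897 kN.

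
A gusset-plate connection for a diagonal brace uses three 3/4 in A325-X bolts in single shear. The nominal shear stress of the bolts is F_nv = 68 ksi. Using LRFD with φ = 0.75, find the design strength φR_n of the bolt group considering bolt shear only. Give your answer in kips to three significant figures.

A_b = π × 0.75² / 4 = 0.4418 in².
R_n = F_nv · A_b · n · n_s = 68 × 0.4418 × 3 × 1 = 90.12 kips.
Design strength φR_n = 0.75 × 90.12 = 67.6 kips.

67.6 kips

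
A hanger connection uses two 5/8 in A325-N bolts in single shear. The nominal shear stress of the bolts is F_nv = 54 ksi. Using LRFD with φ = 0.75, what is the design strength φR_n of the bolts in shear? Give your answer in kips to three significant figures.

A_b = π × 0.625² / 4 = 0.3068 in².
R_n = F_nv · A_b · n · n_s = 54 × 0.3068 × 2 × 1 = 33.13 kips.
Design strength φR_n = 0.75 × 33.13 = 24.9 kips.

24.9 kips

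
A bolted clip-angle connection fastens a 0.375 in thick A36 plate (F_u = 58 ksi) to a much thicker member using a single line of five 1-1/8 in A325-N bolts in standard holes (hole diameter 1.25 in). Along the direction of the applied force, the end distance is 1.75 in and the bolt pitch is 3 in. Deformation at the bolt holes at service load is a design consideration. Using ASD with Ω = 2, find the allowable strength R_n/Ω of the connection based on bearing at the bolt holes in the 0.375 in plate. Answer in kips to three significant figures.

Per bolt r_n = 1.2 l_c t F_u ≤ 2.4 d t F_u; upper limit = 2.4 × 1.125 × 0.375 × 58 = 58.72 kips.
Edge bolt: l_c = 1.75 − 1.25/2 = 1.125 in → 1.2 × 1.125 × 0.375 × 58 = 29.36 → r_n = 29.36 kips.
Interior bolts: l_c = 3 − 1.25 = 1.75 in → 1.2 × 1.75 × 0.375 × 58 = 45.68 → r_n = 45.68 kips.
R_n = 1 × 29.36 + 4 × 45.68 = 212.1 kips.
Allowable strength R_n/Ω = 212.1 / 2 = 106 kips.

106 kips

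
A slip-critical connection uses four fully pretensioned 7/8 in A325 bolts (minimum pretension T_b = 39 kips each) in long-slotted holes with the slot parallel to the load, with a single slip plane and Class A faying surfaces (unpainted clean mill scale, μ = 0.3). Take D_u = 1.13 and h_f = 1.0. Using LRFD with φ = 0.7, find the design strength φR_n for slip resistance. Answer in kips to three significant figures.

37 kips

R_n = μ · D_u · h_f · T_b · n_s · n_b = 0.3 × 1.13 × 1.0 × 39 × 1 × 4 = 52.88 kips.
Design strength φR_n = 0.7 × 52.88 = 37 kips.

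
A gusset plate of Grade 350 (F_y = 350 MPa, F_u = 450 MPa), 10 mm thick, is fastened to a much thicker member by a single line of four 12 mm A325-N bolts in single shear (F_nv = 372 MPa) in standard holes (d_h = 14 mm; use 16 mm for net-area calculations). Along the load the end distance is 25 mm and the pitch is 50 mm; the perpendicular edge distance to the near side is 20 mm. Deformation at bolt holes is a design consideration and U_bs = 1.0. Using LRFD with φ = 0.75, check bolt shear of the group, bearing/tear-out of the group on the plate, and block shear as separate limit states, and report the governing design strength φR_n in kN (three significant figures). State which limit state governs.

126 kN (bolt shear governs)

Bolt shear: A_b = π·12²/4 = 113.1 mm²; R_n = 372 × 113.1 × 4 × 1 / 1000 = 168.3 kN → 0.75 × 168.3 = 126 kN.
Bearing: edge l_c = 18, r_n = 97.2 kN; interior l_c = 36, r_n = 129.6 kN; R_n = 97.2 + 3·129.6 = 486 kN → 364 kN.
Block shear: A_gv = 1750, A_nv = 1190, A_nt = 120 mm²; R_n = min(0.6F_uA_nv, 0.6F_yA_gv) + U_bs·F_u·A_nt = 375.3 kN → 281 kN.
Bolt shear governs: 126 kN.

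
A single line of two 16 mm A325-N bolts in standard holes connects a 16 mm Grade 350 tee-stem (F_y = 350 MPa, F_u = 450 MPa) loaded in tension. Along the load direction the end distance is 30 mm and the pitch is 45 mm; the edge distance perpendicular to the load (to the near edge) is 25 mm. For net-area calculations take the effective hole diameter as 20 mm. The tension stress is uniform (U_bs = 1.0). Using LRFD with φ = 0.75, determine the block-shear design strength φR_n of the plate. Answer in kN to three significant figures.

227 kN

Shear plane L_v = 30 + 1·45 = 75 mm; A_gv = 75 × 16 = 1200 mm².
A_nv = (75 − 1.5·20) × 16 = 720 mm².
A_nt = (25 − 0.5·20) × 16 = 240 mm².
0.6 F_u A_nv = 194.4 kN; 0.6 F_y A_gv = 252 kN → shear rupture governs the shear term.
R_n = 194.4 + 1.0 × 450 × 240 / 1000 = 302.4 kN.
Design strength φR_n = 0.75 × 302.4 = 227 kN.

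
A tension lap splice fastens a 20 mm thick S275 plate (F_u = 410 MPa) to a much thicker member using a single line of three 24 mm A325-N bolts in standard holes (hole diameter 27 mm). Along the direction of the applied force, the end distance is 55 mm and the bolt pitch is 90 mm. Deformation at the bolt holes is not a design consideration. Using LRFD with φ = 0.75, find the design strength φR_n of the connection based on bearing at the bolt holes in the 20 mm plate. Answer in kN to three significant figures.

Per bolt r_n = 1.5 l_c t F_u ≤ 3.0 d t F_u; upper limit = 3.0 × 24 × 20 × 410 / 1000 = 590.4 kN.
Edge bolt: l_c = 55 − 27/2 = 41.5 mm → 1.5 × 41.5 × 20 × 410 / 1000 = 510.4 → r_n = 510.4 kN.
Interior bolts: l_c = 90 − 27 = 63 mm → 1.5 × 63 × 20 × 410 / 1000 = 774.9 → r_n = 590.4 kN.
R_n = 1 × 510.4 + 2 × 590.4 = 1691 kN.
Design strength φR_n = 0.75 × 1691 = 1270 kN.

1270 kN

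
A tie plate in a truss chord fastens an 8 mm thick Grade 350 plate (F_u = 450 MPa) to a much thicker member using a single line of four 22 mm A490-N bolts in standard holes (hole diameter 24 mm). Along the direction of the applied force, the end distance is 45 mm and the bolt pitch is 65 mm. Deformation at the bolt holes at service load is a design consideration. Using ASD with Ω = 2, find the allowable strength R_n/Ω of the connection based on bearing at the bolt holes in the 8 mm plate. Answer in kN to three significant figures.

Per bolt r_n = 1.2 l_c t F_u ≤ 2.4 d t F_u; upper limit = 2.4 × 22 × 8 × 450 / 1000 = 190.1 kN.
Edge bolt: l_c = 45 − 24/2 = 33 mm → 1.2 × 33 × 8 × 450 / 1000 = 142.6 → r_n = 142.6 kN.
Interior bolts: l_c = 65 − 24 = 41 mm → 1.2 × 41 × 8 × 450 / 1000 = 177.1 → r_n = 177.1 kN.
R_n = 1 × 142.6 + 3 × 177.1 = 673.9 kN.
Allowable strength R_n/Ω = 673.9 / 2 = 337 kN.

337 kN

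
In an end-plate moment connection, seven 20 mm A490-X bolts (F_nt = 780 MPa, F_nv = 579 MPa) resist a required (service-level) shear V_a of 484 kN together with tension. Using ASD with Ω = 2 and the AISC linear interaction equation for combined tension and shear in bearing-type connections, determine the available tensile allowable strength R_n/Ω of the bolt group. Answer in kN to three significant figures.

463 kN

A_b = π·20²/4 = 314.2 mm²; f_rv = 484 × 1000 / (7 × 314.2) = 220.1 MPa.
F'_nt = 1.3 F_nt − (Ω F_nt / F_nv) f_rv = 1.3·780 − (2·780/579)·220.1 = 421 MPa, capped at F_nt → F'_nt = 421 MPa.
R_n = F'_nt · A_b · n = 421 × 314.2 × 7 / 1000 = 925.9 kN.
Allowable strength R_n/Ω = 925.9 / 2 = 463 kN.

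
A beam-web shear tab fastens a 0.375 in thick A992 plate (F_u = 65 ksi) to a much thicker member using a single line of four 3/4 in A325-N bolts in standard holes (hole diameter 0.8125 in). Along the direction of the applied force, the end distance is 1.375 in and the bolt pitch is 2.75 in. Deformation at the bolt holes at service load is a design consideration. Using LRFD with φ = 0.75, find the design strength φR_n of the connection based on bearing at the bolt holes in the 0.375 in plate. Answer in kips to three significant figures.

120 kips

Per bolt r_n = 1.2 l_c t F_u ≤ 2.4 d t F_u; upper limit = 2.4 × 0.75 × 0.375 × 65 = 43.87 kips.
Edge bolt: l_c = 1.375 − 0.8125/2 = 0.9688 in → 1.2 × 0.9688 × 0.375 × 65 = 28.34 → r_n = 28.34 kips.
Interior bolts: l_c = 2.75 − 0.8125 = 1.938 in → 1.2 × 1.938 × 0.375 × 65 = 56.67 → r_n = 43.87 kips.
R_n = 1 × 28.34 + 3 × 43.87 = 160 kips.
Design strength φR_n = 0.75 × 160 = 120 kips.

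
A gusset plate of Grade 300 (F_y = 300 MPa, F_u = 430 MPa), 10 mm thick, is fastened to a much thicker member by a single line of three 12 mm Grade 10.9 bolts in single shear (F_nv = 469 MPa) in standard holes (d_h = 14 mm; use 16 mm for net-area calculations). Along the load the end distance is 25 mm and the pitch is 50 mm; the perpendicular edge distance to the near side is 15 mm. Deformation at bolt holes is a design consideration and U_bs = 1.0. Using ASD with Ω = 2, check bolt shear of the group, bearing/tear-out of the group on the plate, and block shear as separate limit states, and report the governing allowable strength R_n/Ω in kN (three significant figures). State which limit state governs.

79.6 kN (bolt shear governs)

Bolt shear: A_b = π·12²/4 = 113.1 mm²; R_n = 469 × 113.1 × 3 × 1 / 1000 = 159.1 kN → 159.1 / 2 = 79.6 kN.
Bearing: edge l_c = 18, r_n = 92.88 kN; interior l_c = 36, r_n = 123.8 kN; R_n = 92.88 + 2·123.8 = 340.6 kN → 170 kN.
Block shear: A_gv = 1250, A_nv = 850, A_nt = 70 mm²; R_n = min(0.6F_uA_nv, 0.6F_yA_gv) + U_bs·F_u·A_nt = 249.4 kN → 125 kN.
Bolt shear governs: 79.6 kN.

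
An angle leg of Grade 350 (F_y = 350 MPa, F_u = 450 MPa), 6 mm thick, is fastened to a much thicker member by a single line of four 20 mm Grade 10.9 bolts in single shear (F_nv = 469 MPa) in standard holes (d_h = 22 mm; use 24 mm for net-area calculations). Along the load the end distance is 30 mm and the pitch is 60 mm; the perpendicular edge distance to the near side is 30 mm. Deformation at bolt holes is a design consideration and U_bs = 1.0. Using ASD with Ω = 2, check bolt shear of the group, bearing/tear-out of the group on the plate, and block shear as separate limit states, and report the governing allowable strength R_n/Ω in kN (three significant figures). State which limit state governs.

Bolt shear: A_b = π·20²/4 = 314.2 mm²; R_n = 469 × 314.2 × 4 × 1 / 1000 = 589.4 kN → 589.4 / 2 = 295 kN.
Bearing: edge l_c = 19, r_n = 61.56 kN; interior l_c = 38, r_n = 123.1 kN; R_n = 61.56 + 3·123.1 = 430.9 kN → 215 kN.
Block shear: A_gv = 1260, A_nv = 756, A_nt = 108 mm²; R_n = min(0.6F_uA_nv, 0.6F_yA_gv) + U_bs·F_u·A_nt = 252.7 kN → 126 kN.
Block shear governs: 126 kN.

126 kN (block shear governs)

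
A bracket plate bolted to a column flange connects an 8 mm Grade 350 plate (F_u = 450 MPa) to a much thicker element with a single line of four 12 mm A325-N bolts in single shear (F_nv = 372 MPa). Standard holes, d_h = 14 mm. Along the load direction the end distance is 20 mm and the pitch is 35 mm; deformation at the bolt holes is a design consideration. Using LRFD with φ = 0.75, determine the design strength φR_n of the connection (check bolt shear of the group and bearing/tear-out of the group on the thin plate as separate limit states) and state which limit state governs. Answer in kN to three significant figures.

126 kN (bolt shear governs)

Bolt shear: A_b = π·12²/4 = 113.1 mm²; R_n = 372 × 113.1 × 4 × 1 / 1000 = 168.3 kN → 0.75 × 168.3 = 126 kN.
Bearing (1.2 l_c t F_u ≤ 2.4 d t F_u): upper limit = 2.4·12·8·450 / 1000 = 103.7 kN.
  Edge l_c = 20 − 14/2 = 13 → r_n = 56.16 kN; interior l_c = 35 − 14 = 21 → r_n = 90.72 kN.
  R_n,bearing = 1·56.16 + 3·90.72 = 328.3 kN → 0.75 × 328.3 = 246 kN.
Bolt shear governs: 126 kN.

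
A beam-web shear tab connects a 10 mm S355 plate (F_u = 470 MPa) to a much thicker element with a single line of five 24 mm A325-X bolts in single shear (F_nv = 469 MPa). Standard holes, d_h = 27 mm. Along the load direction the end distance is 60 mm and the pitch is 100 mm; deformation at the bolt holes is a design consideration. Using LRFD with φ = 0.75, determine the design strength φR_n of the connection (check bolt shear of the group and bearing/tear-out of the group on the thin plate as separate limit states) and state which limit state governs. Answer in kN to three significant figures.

796 kN (bolt shear governs)

Bolt shear: A_b = π·24²/4 = 452.4 mm²; R_n = 469 × 452.4 × 5 × 1 / 1000 = 1061 kN → 0.75 × 1061 = 796 kN.
Bearing (1.2 l_c t F_u ≤ 2.4 d t F_u): upper limit = 2.4·24·10·470 / 1000 = 270.7 kN.
  Edge l_c = 60 − 27/2 = 46.5 → r_n = 262.3 kN; interior l_c = 100 − 27 = 73 → r_n = 270.7 kN.
  R_n,bearing = 1·262.3 + 4·270.7 = 1345 kN → 0.75 × 1345 = 1010 kN.
Bolt shear governs: 796 kN.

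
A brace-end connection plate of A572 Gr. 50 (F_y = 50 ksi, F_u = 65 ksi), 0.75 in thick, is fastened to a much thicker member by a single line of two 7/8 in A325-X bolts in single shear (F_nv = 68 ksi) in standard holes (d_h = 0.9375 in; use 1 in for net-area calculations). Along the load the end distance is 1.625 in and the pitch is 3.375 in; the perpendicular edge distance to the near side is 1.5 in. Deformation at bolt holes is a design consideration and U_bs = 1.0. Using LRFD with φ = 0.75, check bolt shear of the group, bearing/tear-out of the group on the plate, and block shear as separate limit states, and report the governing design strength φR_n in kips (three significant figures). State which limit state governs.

Bolt shear: A_b = π·0.875²/4 = 0.6013 in²; R_n = 68 × 0.6013 × 2 × 1 = 81.78 kips → 0.75 × 81.78 = 61.3 kips.
Bearing: edge l_c = 1.156, r_n = 67.64 kips; interior l_c = 2.438, r_n = 102.4 kips; R_n = 67.64 + 1·102.4 = 170 kips → 128 kips.
Block shear: A_gv = 3.75, A_nv = 2.625, A_nt = 0.75 in²; R_n = min(0.6F_uA_nv, 0.6F_yA_gv) + U_bs·F_u·A_nt = 151.1 kips → 113 kips.
Bolt shear governs: 61.3 kips.

61.3 kips (bolt shear governs)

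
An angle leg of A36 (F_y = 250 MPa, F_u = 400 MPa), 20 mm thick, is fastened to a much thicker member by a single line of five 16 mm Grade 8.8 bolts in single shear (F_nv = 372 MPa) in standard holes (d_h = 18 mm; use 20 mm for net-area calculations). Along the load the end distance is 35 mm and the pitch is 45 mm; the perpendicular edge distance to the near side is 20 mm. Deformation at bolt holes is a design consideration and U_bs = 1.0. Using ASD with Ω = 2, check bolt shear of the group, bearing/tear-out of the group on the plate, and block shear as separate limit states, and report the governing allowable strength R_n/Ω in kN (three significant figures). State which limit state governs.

Bolt shear: A_b = π·16²/4 = 201.1 mm²; R_n = 372 × 201.1 × 5 × 1 / 1000 = 374 kN → 374 / 2 = 187 kN.
Bearing: edge l_c = 26, r_n = 249.6 kN; interior l_c = 27, r_n = 259.2 kN; R_n = 249.6 + 4·259.2 = 1286 kN → 643 kN.
Block shear: A_gv = 4300, A_nv = 2500, A_nt = 200 mm²; R_n = min(0.6F_uA_nv, 0.6F_yA_gv) + U_bs·F_u·A_nt = 680 kN → 340 kN.
Bolt shear governs: 187 kN.

187 kN (bolt shear governs)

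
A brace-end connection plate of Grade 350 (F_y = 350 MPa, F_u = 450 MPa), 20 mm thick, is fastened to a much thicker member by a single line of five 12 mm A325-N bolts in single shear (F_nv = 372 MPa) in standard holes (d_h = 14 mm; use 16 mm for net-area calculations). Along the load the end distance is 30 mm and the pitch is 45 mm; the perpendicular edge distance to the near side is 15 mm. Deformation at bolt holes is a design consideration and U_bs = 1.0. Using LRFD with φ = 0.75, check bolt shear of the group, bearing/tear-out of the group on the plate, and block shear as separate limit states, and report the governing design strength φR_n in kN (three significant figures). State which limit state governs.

Bolt shear: A_b = π·12²/4 = 113.1 mm²; R_n = 372 × 113.1 × 5 × 1 / 1000 = 210.4 kN → 0.75 × 210.4 = 158 kN.
Bearing: edge l_c = 23, r_n = 248.4 kN; interior l_c = 31, r_n = 259.2 kN; R_n = 248.4 + 4·259.2 = 1285 kN → 964 kN.
Block shear: A_gv = 4200, A_nv = 2760, A_nt = 140 mm²; R_n = min(0.6F_uA_nv, 0.6F_yA_gv) + U_bs·F_u·A_nt = 808.2 kN → 606 kN.
Bolt shear governs: 158 kN.

158 kN (bolt shear governs)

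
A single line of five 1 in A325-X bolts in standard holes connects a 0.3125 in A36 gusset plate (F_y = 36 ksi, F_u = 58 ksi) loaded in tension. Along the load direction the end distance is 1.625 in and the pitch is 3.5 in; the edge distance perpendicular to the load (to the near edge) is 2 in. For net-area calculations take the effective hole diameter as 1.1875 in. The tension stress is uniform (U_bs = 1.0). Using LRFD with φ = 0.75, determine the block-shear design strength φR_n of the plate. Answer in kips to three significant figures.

Shear plane L_v = 1.625 + 4·3.5 = 15.62 in; A_gv = 15.62 × 0.3125 = 4.883 in².
A_nv = (15.62 − 4.5·1.1875) × 0.3125 = 3.213 in².
A_nt = (2 − 0.5·1.1875) × 0.3125 = 0.4395 in².
0.6 F_u A_nv = 111.8 kips; 0.6 F_y A_gv = 105.5 kips → shear yielding governs the shear term.
R_n = 105.5 + 1.0 × 58 × 0.4395 = 131 kips.
Design strength φR_n = 0.75 × 131 = 98.2 kips.

98.2 kips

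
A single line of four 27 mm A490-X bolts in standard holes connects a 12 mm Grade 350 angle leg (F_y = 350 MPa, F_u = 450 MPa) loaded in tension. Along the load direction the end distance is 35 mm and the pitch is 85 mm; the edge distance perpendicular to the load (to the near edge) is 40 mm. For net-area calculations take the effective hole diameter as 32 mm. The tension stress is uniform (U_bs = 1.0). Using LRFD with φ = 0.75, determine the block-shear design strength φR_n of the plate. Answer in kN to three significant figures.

Shear plane L_v = 35 + 3·85 = 290 mm; A_gv = 290 × 12 = 3480 mm².
A_nv = (290 − 3.5·32) × 12 = 2136 mm².
A_nt = (40 − 0.5·32) × 12 = 288 mm².
0.6 F_u A_nv = 576.7 kN; 0.6 F_y A_gv = 730.8 kN → shear rupture governs the shear term.
R_n = 576.7 + 1.0 × 450 × 288 / 1000 = 706.3 kN.
Design strength φR_n = 0.75 × 706.3 = 530 kN.

530 kN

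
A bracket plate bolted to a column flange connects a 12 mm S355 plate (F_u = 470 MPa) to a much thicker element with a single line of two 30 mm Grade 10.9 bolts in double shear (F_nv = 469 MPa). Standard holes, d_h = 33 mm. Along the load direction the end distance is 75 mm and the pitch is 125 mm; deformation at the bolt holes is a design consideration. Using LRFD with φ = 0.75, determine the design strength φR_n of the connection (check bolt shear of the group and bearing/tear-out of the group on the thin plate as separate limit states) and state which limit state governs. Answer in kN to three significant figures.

602 kN (bearing governs)

Bolt shear: A_b = π·30²/4 = 706.9 mm²; R_n = 469 × 706.9 × 2 × 2 / 1000 = 1326 kN → 0.75 × 1326 = 995 kN.
Bearing (1.2 l_c t F_u ≤ 2.4 d t F_u): upper limit = 2.4·30·12·470 / 1000 = 406.1 kN.
  Edge l_c = 75 − 33/2 = 58.5 → r_n = 395.9 kN; interior l_c = 125 − 33 = 92 → r_n = 406.1 kN.
  R_n,bearing = 1·395.9 + 1·406.1 = 802 kN → 0.75 × 802 = 602 kN.
Bearing governs: 602 kN.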